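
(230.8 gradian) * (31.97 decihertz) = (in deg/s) 664.1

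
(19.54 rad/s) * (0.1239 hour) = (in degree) 4.994e+05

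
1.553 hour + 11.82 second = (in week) 0.009264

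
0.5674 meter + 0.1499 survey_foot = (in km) 0.0006131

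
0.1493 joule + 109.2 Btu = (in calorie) 2.754e+04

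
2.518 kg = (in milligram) 2.518e+06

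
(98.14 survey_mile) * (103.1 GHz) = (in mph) 3.643e+16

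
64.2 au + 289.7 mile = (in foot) 3.151e+13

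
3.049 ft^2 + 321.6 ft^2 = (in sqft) 324.6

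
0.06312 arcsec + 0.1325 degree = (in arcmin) 7.951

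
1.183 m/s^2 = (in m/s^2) 1.183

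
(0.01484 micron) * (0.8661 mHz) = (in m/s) 1.285e-11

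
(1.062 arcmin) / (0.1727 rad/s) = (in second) 0.001789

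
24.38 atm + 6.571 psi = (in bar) 25.16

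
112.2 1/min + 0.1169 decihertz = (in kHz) 0.001882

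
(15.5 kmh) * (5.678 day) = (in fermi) 2.112e+21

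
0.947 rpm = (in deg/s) 5.682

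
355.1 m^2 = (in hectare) 0.03551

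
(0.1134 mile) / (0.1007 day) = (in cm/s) 2.098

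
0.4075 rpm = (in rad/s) 0.04267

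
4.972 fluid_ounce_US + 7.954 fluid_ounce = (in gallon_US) 0.101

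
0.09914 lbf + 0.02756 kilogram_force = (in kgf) 0.07253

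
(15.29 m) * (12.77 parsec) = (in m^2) 6.025e+18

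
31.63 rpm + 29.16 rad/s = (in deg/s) 1861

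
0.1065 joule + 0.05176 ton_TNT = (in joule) 2.166e+08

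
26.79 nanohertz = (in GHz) 2.679e-17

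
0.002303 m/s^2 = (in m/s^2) 0.002303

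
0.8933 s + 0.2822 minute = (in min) 0.2971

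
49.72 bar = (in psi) 721.1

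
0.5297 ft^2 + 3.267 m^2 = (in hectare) 0.0003316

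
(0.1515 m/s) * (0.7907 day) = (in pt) 2.934e+07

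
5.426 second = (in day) 6.28e-05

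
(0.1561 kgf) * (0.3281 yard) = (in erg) 4.593e+06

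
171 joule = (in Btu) 0.1621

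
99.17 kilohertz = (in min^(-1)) 5.95e+06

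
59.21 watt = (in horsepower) 0.0794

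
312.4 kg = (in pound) 688.7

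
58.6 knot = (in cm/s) 3015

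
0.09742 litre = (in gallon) 0.02574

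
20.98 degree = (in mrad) 366.2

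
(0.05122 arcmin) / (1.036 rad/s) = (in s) 1.438e-05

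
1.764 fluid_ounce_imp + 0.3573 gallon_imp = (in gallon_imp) 0.3683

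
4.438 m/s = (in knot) 8.627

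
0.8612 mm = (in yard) 0.0009418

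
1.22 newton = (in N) 1.22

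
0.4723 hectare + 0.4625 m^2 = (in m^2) 4723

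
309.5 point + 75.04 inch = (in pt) 5712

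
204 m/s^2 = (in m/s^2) 204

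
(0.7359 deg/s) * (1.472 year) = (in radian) 5.962e+05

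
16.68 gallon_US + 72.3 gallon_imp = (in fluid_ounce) 1.325e+04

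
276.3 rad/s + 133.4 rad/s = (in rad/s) 409.7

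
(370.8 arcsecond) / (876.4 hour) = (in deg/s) 3.265e-08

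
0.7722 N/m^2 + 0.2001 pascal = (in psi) 0.000141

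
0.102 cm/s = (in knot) 0.001983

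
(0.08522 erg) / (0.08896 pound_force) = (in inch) 8.479e-07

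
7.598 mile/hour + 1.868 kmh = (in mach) 0.0115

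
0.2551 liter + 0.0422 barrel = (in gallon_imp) 1.532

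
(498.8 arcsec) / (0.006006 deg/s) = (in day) 0.000267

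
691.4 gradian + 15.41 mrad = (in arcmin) 3.739e+04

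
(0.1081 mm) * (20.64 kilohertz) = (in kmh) 8.032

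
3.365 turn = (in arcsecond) 4.361e+06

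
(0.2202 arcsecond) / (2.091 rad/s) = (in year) 1.619e-14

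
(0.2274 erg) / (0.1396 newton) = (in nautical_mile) 8.796e-11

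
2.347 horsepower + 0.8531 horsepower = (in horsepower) 3.2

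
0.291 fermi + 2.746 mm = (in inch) 0.1081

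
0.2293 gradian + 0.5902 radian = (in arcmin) 2041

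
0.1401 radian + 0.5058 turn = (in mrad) 3318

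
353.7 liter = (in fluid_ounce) 1.196e+04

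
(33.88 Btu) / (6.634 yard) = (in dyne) 5.893e+08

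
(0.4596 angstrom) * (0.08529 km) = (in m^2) 3.92e-09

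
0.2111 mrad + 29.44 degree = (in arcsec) 1.06e+05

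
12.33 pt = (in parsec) 1.41e-19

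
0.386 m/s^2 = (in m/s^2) 0.386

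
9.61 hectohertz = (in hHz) 9.61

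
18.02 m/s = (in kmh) 64.87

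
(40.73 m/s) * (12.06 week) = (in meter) 2.971e+08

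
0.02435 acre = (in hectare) 0.009854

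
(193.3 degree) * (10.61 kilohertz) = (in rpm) 3.418e+05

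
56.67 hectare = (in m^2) 5.667e+05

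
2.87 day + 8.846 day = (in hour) 281.2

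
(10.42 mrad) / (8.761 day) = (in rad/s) 1.377e-08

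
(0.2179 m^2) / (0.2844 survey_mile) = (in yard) 0.0005206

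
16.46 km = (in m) 1.646e+04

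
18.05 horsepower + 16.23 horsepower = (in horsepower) 34.28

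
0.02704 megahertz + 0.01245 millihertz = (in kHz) 27.04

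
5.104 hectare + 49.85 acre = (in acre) 62.46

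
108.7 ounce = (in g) 3082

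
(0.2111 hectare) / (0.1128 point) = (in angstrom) 5.305e+17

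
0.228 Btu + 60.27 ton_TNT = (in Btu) 2.39e+08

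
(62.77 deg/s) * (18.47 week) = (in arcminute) 4.207e+10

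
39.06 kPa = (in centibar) 39.06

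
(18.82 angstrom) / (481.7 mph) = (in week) 1.445e-17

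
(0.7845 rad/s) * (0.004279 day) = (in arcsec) 5.982e+07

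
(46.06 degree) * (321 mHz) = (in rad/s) 0.2581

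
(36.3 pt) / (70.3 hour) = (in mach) 1.486e-10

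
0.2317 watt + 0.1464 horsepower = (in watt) 109.4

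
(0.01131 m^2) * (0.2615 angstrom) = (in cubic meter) 2.958e-13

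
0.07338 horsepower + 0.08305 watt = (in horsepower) 0.07349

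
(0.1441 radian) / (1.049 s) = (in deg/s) 7.871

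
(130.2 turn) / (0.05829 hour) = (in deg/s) 223.4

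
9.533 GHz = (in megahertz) 9533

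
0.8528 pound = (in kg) 0.3868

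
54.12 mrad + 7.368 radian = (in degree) 425.3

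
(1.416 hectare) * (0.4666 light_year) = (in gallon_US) 1.651e+22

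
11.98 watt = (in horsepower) 0.01607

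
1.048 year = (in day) 382.5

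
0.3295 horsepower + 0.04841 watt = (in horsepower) 0.3296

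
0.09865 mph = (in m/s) 0.0441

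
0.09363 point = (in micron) 33.03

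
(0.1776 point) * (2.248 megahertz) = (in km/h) 507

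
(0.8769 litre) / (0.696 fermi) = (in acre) 3.113e+08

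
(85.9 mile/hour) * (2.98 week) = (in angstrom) 6.921e+17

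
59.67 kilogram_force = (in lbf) 131.5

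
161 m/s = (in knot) 313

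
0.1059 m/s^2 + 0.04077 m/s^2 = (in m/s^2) 0.1467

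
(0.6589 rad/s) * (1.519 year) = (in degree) 1.808e+09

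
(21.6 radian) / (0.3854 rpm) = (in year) 1.697e-05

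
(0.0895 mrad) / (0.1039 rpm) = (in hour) 2.285e-06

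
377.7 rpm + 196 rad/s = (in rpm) 2249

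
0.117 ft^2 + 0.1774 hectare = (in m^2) 1774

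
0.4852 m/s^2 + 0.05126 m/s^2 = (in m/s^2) 0.5365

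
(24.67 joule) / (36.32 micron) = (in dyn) 6.792e+10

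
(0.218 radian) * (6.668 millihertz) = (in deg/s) 0.08329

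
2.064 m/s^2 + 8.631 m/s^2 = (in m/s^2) 10.7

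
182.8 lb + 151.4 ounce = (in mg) 8.721e+07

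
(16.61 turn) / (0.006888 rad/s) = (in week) 0.02505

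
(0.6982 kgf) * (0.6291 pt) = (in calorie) 0.0003632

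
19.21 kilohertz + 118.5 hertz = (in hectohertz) 193.3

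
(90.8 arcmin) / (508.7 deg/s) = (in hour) 8.264e-07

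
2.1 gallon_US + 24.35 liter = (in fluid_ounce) 1092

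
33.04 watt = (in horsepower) 0.04431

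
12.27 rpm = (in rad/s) 1.285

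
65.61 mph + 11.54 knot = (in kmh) 127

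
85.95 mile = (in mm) 1.383e+08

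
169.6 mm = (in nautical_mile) 9.158e-05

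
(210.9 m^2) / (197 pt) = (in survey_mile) 1.886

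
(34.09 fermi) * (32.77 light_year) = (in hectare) 1.057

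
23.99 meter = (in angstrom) 2.399e+11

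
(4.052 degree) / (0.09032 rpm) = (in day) 8.654e-05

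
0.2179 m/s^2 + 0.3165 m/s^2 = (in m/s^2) 0.5344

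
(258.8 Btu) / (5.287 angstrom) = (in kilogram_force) 5.266e+13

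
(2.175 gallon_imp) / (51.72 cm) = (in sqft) 0.2058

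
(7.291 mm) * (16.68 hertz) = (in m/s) 0.1216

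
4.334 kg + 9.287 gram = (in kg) 4.343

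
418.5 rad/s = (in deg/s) 2.398e+04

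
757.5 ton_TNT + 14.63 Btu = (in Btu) 3.004e+09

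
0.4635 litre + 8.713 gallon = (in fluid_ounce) 1131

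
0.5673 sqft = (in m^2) 0.0527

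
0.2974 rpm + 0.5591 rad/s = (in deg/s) 33.82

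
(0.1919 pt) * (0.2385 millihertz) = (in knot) 3.139e-08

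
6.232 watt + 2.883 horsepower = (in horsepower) 2.891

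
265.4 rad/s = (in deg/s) 1.521e+04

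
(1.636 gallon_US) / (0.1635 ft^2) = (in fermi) 4.077e+14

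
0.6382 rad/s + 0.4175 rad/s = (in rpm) 10.08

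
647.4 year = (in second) 2.042e+10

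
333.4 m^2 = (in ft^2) 3589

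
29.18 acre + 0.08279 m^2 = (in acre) 29.18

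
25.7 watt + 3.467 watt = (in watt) 29.17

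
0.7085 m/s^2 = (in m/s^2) 0.7085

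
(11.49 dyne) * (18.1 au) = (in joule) 3.111e+08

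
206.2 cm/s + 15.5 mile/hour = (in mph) 20.11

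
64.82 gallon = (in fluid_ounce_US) 8297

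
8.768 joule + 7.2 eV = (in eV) 5.473e+19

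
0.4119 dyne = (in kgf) 4.2e-07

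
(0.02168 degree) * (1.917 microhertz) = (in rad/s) 7.254e-10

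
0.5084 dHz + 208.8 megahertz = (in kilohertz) 2.088e+05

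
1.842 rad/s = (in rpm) 17.59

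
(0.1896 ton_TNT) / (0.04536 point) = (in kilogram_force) 5.055e+12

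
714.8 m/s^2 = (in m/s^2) 714.8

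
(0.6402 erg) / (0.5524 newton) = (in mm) 0.0001159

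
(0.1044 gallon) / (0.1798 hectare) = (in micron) 0.2198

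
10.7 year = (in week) 557.9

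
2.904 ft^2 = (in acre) 6.667e-05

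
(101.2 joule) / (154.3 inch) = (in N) 25.82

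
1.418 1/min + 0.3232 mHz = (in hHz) 0.0002396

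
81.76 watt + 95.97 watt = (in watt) 177.7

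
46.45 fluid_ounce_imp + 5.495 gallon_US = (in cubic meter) 0.02212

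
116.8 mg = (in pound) 0.0002575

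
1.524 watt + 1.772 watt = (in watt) 3.296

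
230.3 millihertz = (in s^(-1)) 0.2303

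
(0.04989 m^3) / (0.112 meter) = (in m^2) 0.4454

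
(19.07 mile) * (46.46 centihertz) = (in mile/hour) 3.19e+04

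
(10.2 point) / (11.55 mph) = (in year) 2.21e-11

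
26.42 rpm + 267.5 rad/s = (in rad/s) 270.3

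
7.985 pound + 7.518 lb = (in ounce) 248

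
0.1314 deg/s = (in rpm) 0.0219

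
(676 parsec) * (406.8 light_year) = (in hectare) 8.028e+33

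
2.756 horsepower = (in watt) 2055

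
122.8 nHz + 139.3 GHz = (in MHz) 1.393e+05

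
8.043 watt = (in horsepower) 0.01079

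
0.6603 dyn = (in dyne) 0.6603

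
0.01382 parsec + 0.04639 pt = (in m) 4.264e+14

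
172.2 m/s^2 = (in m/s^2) 172.2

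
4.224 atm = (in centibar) 428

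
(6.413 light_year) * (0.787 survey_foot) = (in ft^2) 1.567e+17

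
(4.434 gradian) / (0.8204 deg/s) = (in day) 5.63e-05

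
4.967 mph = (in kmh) 7.994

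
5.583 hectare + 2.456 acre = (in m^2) 6.577e+04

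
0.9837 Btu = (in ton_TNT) 2.481e-07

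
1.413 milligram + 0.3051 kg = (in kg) 0.3051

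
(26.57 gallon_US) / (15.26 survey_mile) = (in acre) 1.012e-09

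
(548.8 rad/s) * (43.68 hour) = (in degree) 4.944e+09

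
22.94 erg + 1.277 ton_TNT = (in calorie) 1.277e+09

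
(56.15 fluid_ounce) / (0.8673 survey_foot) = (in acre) 1.552e-06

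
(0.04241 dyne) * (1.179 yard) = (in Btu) 4.334e-10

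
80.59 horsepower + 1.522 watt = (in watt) 6.01e+04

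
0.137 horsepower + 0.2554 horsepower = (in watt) 292.6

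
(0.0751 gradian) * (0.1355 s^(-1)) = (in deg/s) 0.009158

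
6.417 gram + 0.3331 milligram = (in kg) 0.006417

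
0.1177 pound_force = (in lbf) 0.1177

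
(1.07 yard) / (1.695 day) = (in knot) 1.299e-05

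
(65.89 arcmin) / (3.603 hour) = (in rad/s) 1.478e-06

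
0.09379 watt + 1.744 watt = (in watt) 1.838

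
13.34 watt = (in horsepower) 0.01789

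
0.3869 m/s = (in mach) 0.001136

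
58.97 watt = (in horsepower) 0.07908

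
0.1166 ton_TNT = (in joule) 4.879e+08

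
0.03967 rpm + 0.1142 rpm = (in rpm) 0.1539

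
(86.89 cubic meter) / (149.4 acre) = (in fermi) 1.437e+11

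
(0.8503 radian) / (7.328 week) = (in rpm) 1.832e-06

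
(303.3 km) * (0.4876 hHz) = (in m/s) 1.479e+07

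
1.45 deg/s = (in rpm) 0.2417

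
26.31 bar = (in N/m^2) 2.631e+06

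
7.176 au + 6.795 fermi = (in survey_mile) 6.67e+08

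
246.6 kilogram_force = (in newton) 2418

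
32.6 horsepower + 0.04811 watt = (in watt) 2.431e+04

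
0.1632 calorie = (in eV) 4.262e+18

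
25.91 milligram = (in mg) 25.91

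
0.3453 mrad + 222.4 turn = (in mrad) 1.397e+06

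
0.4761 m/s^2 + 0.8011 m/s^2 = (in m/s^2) 1.277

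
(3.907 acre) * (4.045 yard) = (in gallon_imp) 1.286e+07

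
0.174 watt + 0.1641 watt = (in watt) 0.3381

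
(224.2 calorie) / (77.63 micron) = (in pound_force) 2.717e+06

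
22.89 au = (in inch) 1.348e+14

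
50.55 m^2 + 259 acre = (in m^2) 1.048e+06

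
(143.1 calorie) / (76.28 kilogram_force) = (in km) 0.0008004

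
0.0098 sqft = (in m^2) 0.0009104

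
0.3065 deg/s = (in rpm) 0.05108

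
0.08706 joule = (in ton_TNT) 2.081e-11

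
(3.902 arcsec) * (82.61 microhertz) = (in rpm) 1.492e-08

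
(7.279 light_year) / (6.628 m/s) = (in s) 1.039e+16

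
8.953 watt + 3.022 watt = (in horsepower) 0.01606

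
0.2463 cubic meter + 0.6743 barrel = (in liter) 353.5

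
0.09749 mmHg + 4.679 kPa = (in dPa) 4.692e+04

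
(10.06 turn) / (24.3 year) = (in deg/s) 4.726e-06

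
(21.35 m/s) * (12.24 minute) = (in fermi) 1.568e+19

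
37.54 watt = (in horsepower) 0.05034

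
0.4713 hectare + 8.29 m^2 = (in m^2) 4721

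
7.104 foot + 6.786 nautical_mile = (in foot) 4.124e+04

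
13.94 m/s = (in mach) 0.04094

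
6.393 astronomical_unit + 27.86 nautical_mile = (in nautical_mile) 5.164e+08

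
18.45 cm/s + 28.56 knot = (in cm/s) 1488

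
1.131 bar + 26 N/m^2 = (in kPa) 113.1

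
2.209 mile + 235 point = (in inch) 1.4e+05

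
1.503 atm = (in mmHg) 1142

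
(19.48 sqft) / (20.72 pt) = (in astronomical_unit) 1.655e-09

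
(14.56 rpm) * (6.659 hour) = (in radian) 3.655e+04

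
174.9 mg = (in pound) 0.0003856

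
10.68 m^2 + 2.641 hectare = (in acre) 6.529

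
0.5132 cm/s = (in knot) 0.009976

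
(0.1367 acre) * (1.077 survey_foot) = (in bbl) 1142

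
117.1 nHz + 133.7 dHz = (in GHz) 1.337e-08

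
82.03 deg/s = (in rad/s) 1.432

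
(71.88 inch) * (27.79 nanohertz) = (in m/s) 5.074e-08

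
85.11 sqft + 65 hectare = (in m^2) 6.5e+05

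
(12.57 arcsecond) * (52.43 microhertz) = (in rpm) 3.051e-08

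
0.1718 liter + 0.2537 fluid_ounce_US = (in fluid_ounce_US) 6.063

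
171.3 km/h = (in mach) 0.1397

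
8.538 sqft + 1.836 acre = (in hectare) 0.7431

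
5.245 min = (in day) 0.003642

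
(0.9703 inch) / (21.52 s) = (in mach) 3.363e-06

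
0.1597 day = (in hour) 3.833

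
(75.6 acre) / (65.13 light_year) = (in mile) 3.085e-16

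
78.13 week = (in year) 1.498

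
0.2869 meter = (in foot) 0.9413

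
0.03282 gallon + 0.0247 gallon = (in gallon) 0.05752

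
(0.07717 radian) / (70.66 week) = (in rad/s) 1.806e-09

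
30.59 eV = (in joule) 4.901e-18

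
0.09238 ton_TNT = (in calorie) 9.238e+07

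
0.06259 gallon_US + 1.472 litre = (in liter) 1.709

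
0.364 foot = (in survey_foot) 0.364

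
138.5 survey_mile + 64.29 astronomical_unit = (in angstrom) 9.618e+22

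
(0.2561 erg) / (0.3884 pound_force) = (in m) 1.482e-08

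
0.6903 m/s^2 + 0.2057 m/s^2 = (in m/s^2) 0.896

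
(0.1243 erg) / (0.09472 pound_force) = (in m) 2.95e-08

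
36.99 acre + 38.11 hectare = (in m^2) 5.308e+05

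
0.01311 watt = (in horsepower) 1.758e-05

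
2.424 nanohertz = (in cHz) 2.424e-07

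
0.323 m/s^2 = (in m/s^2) 0.323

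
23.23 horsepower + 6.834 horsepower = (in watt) 2.242e+04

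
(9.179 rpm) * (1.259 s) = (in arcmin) 4160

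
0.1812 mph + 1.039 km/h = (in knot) 0.7185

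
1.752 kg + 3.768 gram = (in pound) 3.871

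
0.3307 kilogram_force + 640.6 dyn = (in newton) 3.249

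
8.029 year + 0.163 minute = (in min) 4.22e+06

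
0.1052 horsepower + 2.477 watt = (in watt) 80.92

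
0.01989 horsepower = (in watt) 14.83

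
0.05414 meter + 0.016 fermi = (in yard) 0.05921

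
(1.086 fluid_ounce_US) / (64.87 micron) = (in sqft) 5.329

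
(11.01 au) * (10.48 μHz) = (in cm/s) 1.726e+09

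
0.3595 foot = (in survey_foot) 0.3595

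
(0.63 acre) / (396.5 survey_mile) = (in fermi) 3.995e+12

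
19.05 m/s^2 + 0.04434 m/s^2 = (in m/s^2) 19.09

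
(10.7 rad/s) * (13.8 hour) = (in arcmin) 1.827e+09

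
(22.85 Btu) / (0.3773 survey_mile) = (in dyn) 3.97e+06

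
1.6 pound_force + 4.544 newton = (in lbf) 2.622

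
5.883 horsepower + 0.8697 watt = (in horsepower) 5.884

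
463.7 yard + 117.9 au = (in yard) 1.929e+13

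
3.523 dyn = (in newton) 3.523e-05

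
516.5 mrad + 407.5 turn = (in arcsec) 5.282e+08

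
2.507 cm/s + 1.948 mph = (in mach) 0.002631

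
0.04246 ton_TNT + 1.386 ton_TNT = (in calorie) 1.428e+09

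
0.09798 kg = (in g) 97.98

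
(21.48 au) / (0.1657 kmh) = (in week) 1.154e+08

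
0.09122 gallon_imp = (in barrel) 0.002608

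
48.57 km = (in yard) 5.312e+04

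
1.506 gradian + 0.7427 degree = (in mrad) 36.62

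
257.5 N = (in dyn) 2.575e+07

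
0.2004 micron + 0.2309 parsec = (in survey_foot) 2.338e+16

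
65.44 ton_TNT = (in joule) 2.738e+11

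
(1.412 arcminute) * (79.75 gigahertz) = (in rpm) 3.128e+08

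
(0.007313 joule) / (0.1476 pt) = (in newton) 140.4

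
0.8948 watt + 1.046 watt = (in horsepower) 0.002603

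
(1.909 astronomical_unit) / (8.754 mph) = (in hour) 2.027e+07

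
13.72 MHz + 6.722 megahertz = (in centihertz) 2.044e+09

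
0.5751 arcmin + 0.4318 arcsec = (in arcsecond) 34.94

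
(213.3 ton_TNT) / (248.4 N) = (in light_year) 3.798e-07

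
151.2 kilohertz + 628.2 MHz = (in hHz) 6.284e+06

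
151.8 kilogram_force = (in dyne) 1.489e+08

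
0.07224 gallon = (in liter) 0.2735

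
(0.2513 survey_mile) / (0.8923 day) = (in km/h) 0.01889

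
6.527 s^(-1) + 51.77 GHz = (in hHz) 5.177e+08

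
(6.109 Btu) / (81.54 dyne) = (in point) 2.241e+10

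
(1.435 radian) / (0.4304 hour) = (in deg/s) 0.05306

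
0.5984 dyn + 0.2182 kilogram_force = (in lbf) 0.4811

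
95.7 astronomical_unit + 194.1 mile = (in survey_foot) 4.697e+13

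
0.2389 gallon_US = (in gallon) 0.2389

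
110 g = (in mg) 1.1e+05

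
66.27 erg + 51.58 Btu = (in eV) 3.397e+23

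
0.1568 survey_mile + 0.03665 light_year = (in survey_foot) 1.138e+15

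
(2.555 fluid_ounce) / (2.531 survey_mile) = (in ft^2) 1.997e-07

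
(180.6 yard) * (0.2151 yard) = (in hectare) 0.003248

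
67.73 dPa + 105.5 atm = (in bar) 106.9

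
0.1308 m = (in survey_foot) 0.4291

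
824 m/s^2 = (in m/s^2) 824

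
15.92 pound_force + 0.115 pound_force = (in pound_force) 16.03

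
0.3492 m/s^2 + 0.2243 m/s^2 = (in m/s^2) 0.5735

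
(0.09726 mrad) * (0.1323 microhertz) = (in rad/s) 1.287e-11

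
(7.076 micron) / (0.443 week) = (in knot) 5.134e-11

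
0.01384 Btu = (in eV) 9.114e+19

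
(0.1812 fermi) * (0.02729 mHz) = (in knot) 9.612e-21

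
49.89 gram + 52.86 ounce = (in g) 1548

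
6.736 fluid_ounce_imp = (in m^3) 0.0001914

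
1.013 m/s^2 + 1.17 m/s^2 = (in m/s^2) 2.183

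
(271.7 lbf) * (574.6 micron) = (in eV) 4.334e+18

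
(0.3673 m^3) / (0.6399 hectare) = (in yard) 6.277e-05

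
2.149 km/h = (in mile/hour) 1.335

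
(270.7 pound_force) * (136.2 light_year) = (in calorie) 3.708e+20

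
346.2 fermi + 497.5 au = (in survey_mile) 4.625e+10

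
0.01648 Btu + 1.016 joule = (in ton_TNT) 4.398e-09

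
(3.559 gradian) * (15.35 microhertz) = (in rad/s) 8.581e-07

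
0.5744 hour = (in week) 0.003419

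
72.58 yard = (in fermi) 6.637e+16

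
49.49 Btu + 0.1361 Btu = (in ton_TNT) 1.251e-05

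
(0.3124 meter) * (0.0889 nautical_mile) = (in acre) 0.01271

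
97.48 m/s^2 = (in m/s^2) 97.48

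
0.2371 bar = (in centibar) 23.71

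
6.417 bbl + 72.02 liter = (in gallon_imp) 240.3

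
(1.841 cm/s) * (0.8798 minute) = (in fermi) 9.718e+14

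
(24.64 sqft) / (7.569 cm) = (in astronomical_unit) 2.022e-10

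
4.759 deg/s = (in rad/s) 0.08306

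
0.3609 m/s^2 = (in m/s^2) 0.3609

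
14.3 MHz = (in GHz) 0.0143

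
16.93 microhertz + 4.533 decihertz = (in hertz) 0.4533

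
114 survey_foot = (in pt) 9.85e+04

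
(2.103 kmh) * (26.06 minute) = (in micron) 9.134e+08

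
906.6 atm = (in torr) 6.89e+05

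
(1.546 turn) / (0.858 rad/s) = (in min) 0.1887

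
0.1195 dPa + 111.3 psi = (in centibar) 767.4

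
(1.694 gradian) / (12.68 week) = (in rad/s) 3.47e-09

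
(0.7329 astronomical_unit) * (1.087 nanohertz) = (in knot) 231.7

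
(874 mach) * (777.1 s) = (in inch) 9.105e+09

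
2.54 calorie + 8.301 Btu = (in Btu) 8.311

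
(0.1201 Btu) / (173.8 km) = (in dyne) 72.91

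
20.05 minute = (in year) 3.815e-05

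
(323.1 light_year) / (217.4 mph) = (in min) 5.242e+14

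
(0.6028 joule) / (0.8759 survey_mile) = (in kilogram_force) 4.361e-05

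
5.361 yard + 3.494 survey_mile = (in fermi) 5.628e+18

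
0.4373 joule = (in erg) 4.373e+06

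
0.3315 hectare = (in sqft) 3.568e+04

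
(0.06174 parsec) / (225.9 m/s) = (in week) 1.394e+07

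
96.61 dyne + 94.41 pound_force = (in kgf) 42.82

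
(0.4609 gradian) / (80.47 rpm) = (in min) 1.432e-05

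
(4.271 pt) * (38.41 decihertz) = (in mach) 1.7e-05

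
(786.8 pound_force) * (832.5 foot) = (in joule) 8.881e+05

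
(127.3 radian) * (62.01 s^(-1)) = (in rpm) 7.538e+04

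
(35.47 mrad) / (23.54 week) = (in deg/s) 1.427e-07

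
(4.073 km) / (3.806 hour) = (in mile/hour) 0.665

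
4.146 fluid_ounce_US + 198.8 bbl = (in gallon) 8350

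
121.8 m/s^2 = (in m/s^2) 121.8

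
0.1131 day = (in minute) 162.9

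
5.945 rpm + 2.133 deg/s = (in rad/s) 0.6598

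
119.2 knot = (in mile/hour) 137.2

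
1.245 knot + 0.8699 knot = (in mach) 0.003195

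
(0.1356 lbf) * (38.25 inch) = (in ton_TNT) 1.401e-10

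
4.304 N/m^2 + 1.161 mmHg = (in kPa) 0.1591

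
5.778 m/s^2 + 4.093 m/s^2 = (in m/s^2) 9.871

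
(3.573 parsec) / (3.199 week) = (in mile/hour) 1.275e+11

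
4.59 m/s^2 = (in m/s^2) 4.59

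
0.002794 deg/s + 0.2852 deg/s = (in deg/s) 0.288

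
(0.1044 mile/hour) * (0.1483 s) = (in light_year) 7.316e-19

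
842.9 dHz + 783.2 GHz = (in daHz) 7.832e+10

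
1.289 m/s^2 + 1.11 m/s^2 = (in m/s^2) 2.399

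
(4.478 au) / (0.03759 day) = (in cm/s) 2.063e+10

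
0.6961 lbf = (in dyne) 3.096e+05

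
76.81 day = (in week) 10.97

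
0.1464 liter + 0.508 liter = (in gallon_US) 0.1729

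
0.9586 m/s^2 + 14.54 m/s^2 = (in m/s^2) 15.5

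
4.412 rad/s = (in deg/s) 252.8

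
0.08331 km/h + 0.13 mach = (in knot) 86.09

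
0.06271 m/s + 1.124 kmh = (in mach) 0.001101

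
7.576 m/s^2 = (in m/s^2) 7.576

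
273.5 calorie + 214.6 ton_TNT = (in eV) 5.604e+30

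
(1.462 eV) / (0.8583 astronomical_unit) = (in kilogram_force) 1.86e-31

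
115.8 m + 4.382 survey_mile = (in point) 2.032e+07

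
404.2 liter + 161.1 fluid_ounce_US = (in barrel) 2.572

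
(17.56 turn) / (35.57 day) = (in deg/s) 0.002057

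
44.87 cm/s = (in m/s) 0.4487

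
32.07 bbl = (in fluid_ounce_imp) 1.794e+05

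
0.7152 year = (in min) 3.759e+05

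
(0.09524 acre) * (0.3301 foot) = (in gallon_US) 1.024e+04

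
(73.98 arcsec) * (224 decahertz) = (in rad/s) 0.8034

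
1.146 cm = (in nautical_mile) 6.188e-06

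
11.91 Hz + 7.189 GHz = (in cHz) 7.189e+11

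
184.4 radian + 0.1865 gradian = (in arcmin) 6.339e+05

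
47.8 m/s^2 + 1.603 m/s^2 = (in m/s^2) 49.4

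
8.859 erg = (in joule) 8.859e-07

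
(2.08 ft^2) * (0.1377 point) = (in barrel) 5.904e-05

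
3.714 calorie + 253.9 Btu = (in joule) 2.679e+05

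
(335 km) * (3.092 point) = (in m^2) 365.4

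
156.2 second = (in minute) 2.603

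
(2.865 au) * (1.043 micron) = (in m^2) 4.47e+05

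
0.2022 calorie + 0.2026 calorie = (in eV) 1.057e+19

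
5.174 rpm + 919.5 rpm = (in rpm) 924.7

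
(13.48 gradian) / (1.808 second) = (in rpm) 1.118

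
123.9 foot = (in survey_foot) 123.9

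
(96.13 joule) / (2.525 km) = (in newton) 0.03807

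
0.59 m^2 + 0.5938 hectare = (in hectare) 0.5939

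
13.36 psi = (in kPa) 92.11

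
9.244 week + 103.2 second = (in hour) 1553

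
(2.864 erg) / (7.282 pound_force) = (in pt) 2.506e-05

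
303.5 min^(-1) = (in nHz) 5.058e+09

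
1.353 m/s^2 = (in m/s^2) 1.353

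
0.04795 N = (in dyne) 4795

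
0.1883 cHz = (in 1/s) 0.001883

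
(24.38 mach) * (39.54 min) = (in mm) 1.969e+10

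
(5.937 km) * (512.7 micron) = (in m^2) 3.044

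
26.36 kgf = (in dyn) 2.585e+07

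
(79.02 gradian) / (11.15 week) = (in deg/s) 1.055e-05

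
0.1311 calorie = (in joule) 0.5485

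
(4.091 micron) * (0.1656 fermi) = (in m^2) 6.775e-22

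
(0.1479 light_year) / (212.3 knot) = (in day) 1.483e+08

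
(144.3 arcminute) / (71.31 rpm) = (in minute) 9.368e-05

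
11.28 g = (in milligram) 1.128e+04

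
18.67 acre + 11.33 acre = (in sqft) 1.307e+06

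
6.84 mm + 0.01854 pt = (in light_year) 7.237e-19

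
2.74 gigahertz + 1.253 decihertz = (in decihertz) 2.74e+10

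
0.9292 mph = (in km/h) 1.495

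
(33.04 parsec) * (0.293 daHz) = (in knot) 5.807e+18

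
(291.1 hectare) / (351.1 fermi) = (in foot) 2.72e+19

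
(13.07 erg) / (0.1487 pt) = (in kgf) 0.002541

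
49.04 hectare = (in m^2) 4.904e+05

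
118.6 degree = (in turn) 0.3294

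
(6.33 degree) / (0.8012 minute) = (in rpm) 0.02195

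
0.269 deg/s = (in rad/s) 0.004695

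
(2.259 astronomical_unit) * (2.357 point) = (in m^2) 2.81e+08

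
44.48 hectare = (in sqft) 4.788e+06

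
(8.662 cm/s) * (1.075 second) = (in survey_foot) 0.3055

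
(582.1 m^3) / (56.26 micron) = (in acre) 2557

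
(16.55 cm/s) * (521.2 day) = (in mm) 7.453e+09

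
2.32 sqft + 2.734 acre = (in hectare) 1.106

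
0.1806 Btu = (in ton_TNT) 4.554e-08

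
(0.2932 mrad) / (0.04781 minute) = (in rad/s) 0.0001022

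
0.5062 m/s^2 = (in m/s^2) 0.5062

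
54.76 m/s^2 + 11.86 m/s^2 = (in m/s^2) 66.62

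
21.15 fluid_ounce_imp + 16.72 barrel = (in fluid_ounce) 8.991e+04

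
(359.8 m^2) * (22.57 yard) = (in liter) 7.426e+06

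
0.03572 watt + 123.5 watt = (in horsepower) 0.1657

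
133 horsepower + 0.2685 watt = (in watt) 9.918e+04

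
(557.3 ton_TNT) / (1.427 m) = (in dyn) 1.634e+17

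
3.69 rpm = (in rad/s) 0.3864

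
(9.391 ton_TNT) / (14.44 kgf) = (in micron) 2.775e+14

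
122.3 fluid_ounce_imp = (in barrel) 0.02186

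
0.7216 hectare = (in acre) 1.783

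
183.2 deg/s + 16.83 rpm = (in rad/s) 4.96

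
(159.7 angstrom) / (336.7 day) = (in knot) 1.067e-15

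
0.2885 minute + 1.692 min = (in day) 0.001375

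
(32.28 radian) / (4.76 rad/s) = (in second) 6.782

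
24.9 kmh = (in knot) 13.44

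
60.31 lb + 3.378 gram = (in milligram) 2.736e+07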